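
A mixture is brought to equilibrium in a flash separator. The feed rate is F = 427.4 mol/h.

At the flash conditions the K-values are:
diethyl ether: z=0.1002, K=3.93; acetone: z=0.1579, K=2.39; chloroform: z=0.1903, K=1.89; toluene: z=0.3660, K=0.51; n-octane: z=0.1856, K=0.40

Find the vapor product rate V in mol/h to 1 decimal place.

V = 192.3 mol/h

Iterate (Newton) starting at β = 0.31:
  β = 0.3100: g = 0.09171, g' = -0.7008 → β = 0.4409
  β = 0.4409: g = 0.00567, g' = -0.6253 → β = 0.4499
Converged at β = 0.4499.
Then V = β·F = 0.4499·427.4 = 192.3 mol/h and L = F − V = 235.1 mol/h.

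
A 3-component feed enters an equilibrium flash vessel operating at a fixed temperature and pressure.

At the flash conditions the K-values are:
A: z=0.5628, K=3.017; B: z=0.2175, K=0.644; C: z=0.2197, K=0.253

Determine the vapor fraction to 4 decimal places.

Rachford–Rice: g(ψ) = Σ zᵢ(Kᵢ−1)/(1+ψ(Kᵢ−1)) = 0.
Check two-phase: ΣzᵢKᵢ = 1.8936 > 1 and Σzᵢ/Kᵢ = 1.3927 > 1, so g(0) = 0.8936 > 0 and g(1) = -0.3927 < 0.
Iterate (Newton) starting at ψ = 0.5:
  ψ = 0.5000: g = 0.20903, g' = -0.9207 → ψ = 0.7270
  ψ = 0.7270: g = -0.00341, g' = -1.0138 → ψ = 0.7237
Converged at ψ = 0.7237.

ψ = 0.7237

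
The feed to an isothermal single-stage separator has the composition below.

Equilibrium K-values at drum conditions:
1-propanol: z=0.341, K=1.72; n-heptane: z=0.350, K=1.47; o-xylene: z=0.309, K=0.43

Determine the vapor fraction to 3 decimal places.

ψ = 0.685

Newton iteration, ψ⁰ = 0.65:
  ψ = 0.650: g = 0.0135, g' = -0.381 → ψ = 0.685
Converged at ψ = 0.685.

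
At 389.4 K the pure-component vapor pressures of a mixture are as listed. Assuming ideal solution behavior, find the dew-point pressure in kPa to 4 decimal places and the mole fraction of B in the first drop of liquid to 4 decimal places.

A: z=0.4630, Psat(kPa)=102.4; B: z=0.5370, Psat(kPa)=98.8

Pdew = 100.4348 kPa, x_B = 0.5459

At the dew point ψ → 1, so Σzᵢ/Kᵢ = 1 with Kᵢ = Pᵢˢᵃᵗ/P ⇒ 1/P = Σzᵢ/Pᵢˢᵃᵗ.
1/P = 0.4630/102.4 + 0.5370/98.8 = 0.0099567 ⇒ P = 100.4348 kPa
xᵢ = zᵢP/Pᵢˢᵃᵗ ⇒ x_B = 0.5370·100.4348/98.8 = 0.5459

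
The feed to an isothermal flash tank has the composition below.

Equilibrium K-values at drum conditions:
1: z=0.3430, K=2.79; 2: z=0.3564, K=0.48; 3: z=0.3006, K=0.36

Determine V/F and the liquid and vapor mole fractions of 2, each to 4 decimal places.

Rachford–Rice: g(V/F) = Σ zᵢ(Kᵢ−1)/(1+V/F(Kᵢ−1)) = 0.
Feasibility: ΣzᵢKᵢ = 1.2363, Σzᵢ/Kᵢ = 1.7004 — both > 1, two phases present.
Newton–Raphson from V/F = 0.5:
  V/F = 0.5000: g = -0.20937, g' = -0.7483 → V/F = 0.2202
  V/F = 0.2202: g = 0.00714, g' = -0.8552 → V/F = 0.2286
Converged at V/F = 0.2286.
Compositions from xᵢ = zᵢ/(1+V/F(Kᵢ−1)), yᵢ = Kᵢxᵢ:
  1: x = 0.2434, y = 0.6791
  2: x = 0.4045, y = 0.1942
  3: x = 0.3521, y = 0.1268

V/F = 0.2286, x_2 = 0.4045, y_2 = 0.1942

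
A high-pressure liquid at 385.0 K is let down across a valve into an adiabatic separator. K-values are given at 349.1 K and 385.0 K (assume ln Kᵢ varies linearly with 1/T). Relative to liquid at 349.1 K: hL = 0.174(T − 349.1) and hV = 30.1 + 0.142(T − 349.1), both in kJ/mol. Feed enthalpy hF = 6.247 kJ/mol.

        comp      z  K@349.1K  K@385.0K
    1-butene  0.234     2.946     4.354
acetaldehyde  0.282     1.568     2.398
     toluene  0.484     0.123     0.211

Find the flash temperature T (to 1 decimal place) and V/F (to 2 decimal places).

Adiabatic flash: solve Rachford–Rice at each trial T, then check hF = ψ·hV(T) + (1−ψ)·hL(T).
  T = 349.1 K: K = (2.946, 1.568, 0.123), RR gives ψ = 0.160, H_out = 4.825 kJ/mol
  T = 385.0 K: K = (4.354, 2.398, 0.211), RR gives ψ = 0.422, H_out = 18.472 kJ/mol
  T = 367.1 K: K = (3.618, 1.960, 0.163), RR gives ψ = 0.310, H_out = 12.288 kJ/mol
  T = 358.1 K: K = (3.273, 1.758, 0.142), RR gives ψ = 0.242, H_out = 8.779 kJ/mol
  T = 353.6 K: K = (3.107, 1.662, 0.132), RR gives ψ = 0.203, H_out = 6.868 kJ/mol
  T = 351.4 K: K = (3.028, 1.615, 0.128), RR gives ψ = 0.183, H_out = 5.888 kJ/mol
Linear interpolation between T = 351.4 (H_out = 5.888) and T = 353.6 (H_out = 6.868) on hF = 6.247 gives T ≈ 352.2 K, at which ψ = 0.19.

T = 352.2 K, V/F = 0.19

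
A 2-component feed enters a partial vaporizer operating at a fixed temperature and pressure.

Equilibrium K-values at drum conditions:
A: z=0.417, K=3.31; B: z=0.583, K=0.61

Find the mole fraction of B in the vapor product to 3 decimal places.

y_B = 0.522

Binary case is linear: z₁(K₁−1)(1+V/F(K₂−1)) + z₂(K₂−1)(1+V/F(K₁−1)) = 0
⇒ V/F = [z₁(K₁−1)+z₂(K₂−1)] / [−(K₁−1)(K₂−1)] = 0.7359/0.9009 = 0.817
Compositions from xᵢ = zᵢ/(1+V/F(Kᵢ−1)), yᵢ = Kᵢxᵢ:
  A: x = 0.144, y = 0.478
  B: x = 0.856, y = 0.522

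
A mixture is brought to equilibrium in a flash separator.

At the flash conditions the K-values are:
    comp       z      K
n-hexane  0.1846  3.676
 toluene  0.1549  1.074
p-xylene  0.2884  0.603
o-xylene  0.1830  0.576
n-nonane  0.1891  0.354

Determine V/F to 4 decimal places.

V/F = 0.1790

Material balance + equilibrium reduce to Σ zᵢ(Kᵢ−1)/(1+V/F(Kᵢ−1)) = 0.
Feasibility: ΣzᵢKᵢ = 1.1912, Σzᵢ/Kᵢ = 1.5246 — both > 1, two phases present.
Newton iteration, V/F⁰ = 0.69:
  V/F = 0.6900: g = -0.30332, g' = -0.5728 → V/F = 0.1604
  V/F = 0.1604: g = 0.01512, g' = -0.8358 → V/F = 0.1785
  V/F = 0.1785: g = 0.00035, g' = -0.7982 → V/F = 0.1790
Converged at V/F = 0.1790.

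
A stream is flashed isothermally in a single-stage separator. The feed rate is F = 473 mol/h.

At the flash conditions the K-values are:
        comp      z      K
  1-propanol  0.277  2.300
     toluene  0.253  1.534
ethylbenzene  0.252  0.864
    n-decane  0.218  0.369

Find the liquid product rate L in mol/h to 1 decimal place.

Iterate (Newton) starting at ψ = 0.5:
  ψ = 0.500: g = 0.0871, g' = -0.408 → ψ = 0.714
  ψ = 0.714: g = -0.0037, g' = -0.457 → ψ = 0.706
Converged at ψ = 0.706.
Then V = ψ·F = 0.7058·473 = 333.8 mol/h and L = F − V = 139.2 mol/h.

L = 139.2 mol/h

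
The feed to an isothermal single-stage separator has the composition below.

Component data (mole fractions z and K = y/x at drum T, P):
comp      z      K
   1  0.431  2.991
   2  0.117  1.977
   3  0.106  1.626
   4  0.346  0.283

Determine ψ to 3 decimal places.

Material balance + equilibrium reduce to Σ zᵢ(Kᵢ−1)/(1+ψ(Kᵢ−1)) = 0.
Check two-phase: ΣzᵢKᵢ = 1.791 > 1 and Σzᵢ/Kᵢ = 1.491 > 1, so g(0) = 0.791 > 0 and g(1) = -0.491 < 0.
Newton iteration, ψ⁰ = 0.45:
  ψ = 0.450: g = 0.2175, g' = -0.942 → ψ = 0.681
  ψ = 0.681: g = -0.0053, g' = -1.048 → ψ = 0.676
Converged at ψ = 0.676.

ψ = 0.676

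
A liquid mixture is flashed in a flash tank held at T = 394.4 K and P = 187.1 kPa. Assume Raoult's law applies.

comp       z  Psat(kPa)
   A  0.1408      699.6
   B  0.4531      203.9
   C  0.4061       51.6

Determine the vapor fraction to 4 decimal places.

ψ = 0.1299

Raoult's law: Kᵢ = Pᵢˢᵃᵗ/P = Pᵢˢᵃᵗ/187.1.
  K_A = 699.6/187.1 = 3.739177, K_B = 203.9/187.1 = 1.089792, K_C = 51.6/187.1 = 0.275788
Let ψ = V/F and solve Σ zᵢ(Kᵢ−1)/(1+ψ(Kᵢ−1)) = 0.
Feasibility: ΣzᵢKᵢ = 1.1323, Σzᵢ/Kᵢ = 1.9259 — both > 1, two phases present.
Newton iteration, ψ⁰ = 0.3:
  ψ = 0.3000: g = -0.12441, g' = -0.6694 → ψ = 0.1142
  ψ = 0.1142: g = 0.01347, g' = -0.8698 → ψ = 0.1296
  ψ = 0.1296: g = 0.00025, g' = -0.8383 → ψ = 0.1299
Converged at ψ = 0.1299.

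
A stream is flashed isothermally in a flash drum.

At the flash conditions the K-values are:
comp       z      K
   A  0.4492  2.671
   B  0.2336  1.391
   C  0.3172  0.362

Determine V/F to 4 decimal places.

V/F = 0.7709

Iterate (Newton) starting at V/F = 0.5:
  V/F = 0.5000: g = 0.18817, g' = -0.6757 → V/F = 0.7785
  V/F = 0.7785: g = -0.00582, g' = -0.7676 → V/F = 0.7709
Converged at V/F = 0.7709.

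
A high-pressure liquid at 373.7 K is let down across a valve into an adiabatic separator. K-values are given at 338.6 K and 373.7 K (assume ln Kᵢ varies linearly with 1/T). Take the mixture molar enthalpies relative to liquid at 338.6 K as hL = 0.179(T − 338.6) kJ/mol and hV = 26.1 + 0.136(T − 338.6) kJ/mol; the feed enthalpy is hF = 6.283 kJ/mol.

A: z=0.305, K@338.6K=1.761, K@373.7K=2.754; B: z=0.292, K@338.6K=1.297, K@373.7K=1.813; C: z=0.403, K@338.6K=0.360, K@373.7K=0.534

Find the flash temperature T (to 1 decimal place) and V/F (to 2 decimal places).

T = 340.6 K, V/F = 0.23

Adiabatic flash: solve Rachford–Rice at each trial T, then check hF = ψ·hV(T) + (1−ψ)·hL(T).
  T = 338.6 K: K = (1.761, 1.297, 0.360), RR gives ψ = 0.166, H_out = 4.343 kJ/mol
  T = 373.7 K: K = (2.754, 1.813, 0.534), RR gives ψ = 0.945, H_out = 29.520 kJ/mol
  T = 356.1 K: K = (2.225, 1.545, 0.442), RR gives ψ = 0.595, H_out = 18.223 kJ/mol
  T = 347.4 K: K = (1.987, 1.420, 0.400), RR gives ψ = 0.406, H_out = 12.028 kJ/mol
  T = 343.0 K: K = (1.872, 1.358, 0.380), RR gives ψ = 0.295, H_out = 8.442 kJ/mol
  T = 340.8 K: K = (1.816, 1.327, 0.370), RR gives ψ = 0.234, H_out = 6.470 kJ/mol
Linear interpolation between T = 338.6 (H_out = 4.343) and T = 340.8 (H_out = 6.470) on hF = 6.283 gives T ≈ 340.6 K, at which ψ = 0.23.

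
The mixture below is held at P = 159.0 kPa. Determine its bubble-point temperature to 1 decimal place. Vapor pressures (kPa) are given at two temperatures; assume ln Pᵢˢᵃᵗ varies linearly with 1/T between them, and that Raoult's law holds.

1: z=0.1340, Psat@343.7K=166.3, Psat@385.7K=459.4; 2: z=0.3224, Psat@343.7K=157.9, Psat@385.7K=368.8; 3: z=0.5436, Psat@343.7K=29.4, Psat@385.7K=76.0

T = 369.3 K

Bubble-point temperature: ΣzᵢPᵢˢᵃᵗ(T) = P. Interpolate ln Pᵢˢᵃᵗ = aᵢ + bᵢ/T.
  T = 343.7 K: ΣzᵢPᵢˢᵃᵗ = 89.17 kPa
  T = 385.7 K: ΣzᵢPᵢˢᵃᵗ = 221.77 kPa
  T = 364.7 K: ΣzᵢPᵢˢᵃᵗ = 144.27 kPa
  T = 375.2 K: ΣzᵢPᵢˢᵃᵗ = 179.92 kPa
  T = 369.9 K: ΣzᵢPᵢˢᵃᵗ = 161.19 kPa
  T = 367.3 K: ΣzᵢPᵢˢᵃᵗ = 152.55 kPa
  T = 368.6 K: ΣzᵢPᵢˢᵃᵗ = 156.83 kPa
  T = 369.2 K: ΣzᵢPᵢˢᵃᵗ = 158.83 kPa
Interpolating between 369.2 K and 369.9 K gives T ≈ 369.3 K.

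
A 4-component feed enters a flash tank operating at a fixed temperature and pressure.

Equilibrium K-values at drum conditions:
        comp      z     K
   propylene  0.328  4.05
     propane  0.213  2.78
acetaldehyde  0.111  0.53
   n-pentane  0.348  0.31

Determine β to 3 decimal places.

β = 0.651

Let β = V/F and solve Σ zᵢ(Kᵢ−1)/(1+β(Kᵢ−1)) = 0.
Feasibility: ΣzᵢKᵢ = 2.087, Σzᵢ/Kᵢ = 1.490 — both > 1, two phases present.
Iterate (Newton) starting at β = 0.5:
  β = 0.500: g = 0.1620, g' = -1.096 → β = 0.648
  β = 0.648: g = 0.0030, g' = -1.083 → β = 0.651
Converged at β = 0.651.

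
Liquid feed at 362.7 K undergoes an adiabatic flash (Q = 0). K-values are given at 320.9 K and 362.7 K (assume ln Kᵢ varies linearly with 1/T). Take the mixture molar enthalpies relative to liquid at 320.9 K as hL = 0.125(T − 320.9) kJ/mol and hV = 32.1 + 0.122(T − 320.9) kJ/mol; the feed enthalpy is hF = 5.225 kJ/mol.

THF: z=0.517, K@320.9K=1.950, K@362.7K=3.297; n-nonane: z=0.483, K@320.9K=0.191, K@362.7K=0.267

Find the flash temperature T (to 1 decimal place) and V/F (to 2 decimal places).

T = 322.5 K, V/F = 0.16

Adiabatic flash: solve Rachford–Rice at each trial T, then check hF = ψ·hV(T) + (1−ψ)·hL(T).
  T = 320.9 K: K = (1.950, 0.191), RR gives ψ = 0.131, H_out = 4.194 kJ/mol
  T = 362.7 K: K = (3.297, 0.267), RR gives ψ = 0.495, H_out = 21.054 kJ/mol
  T = 341.8 K: K = (2.577, 0.228), RR gives ψ = 0.363, H_out = 14.257 kJ/mol
  T = 331.4 K: K = (2.253, 0.209), RR gives ψ = 0.268, H_out = 9.921 kJ/mol
  T = 326.1 K: K = (2.097, 0.200), RR gives ψ = 0.206, H_out = 7.259 kJ/mol
  T = 323.5 K: K = (2.023, 0.196), RR gives ψ = 0.170, H_out = 5.793 kJ/mol
  T = 322.2 K: K = (1.986, 0.193), RR gives ψ = 0.151, H_out = 5.012 kJ/mol
  T = 322.9 K: K = (2.006, 0.194), RR gives ψ = 0.162, H_out = 5.437 kJ/mol
  T = 322.5 K: K = (1.995, 0.194), RR gives ψ = 0.156, H_out = 5.195 kJ/mol
Linear interpolation between T = 322.5 (H_out = 5.195) and T = 322.9 (H_out = 5.437) on hF = 5.225 gives T ≈ 322.5 K, at which ψ = 0.16.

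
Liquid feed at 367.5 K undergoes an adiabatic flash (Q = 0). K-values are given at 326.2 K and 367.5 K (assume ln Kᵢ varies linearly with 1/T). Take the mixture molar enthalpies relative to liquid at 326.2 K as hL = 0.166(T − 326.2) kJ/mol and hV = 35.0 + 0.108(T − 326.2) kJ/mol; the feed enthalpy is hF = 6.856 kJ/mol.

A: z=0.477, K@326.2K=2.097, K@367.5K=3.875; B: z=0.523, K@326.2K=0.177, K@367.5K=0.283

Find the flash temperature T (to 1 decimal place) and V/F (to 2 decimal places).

Adiabatic flash: solve Rachford–Rice at each trial T, then check hF = ψ·hV(T) + (1−ψ)·hL(T).
  T = 326.2 K: K = (2.097, 0.177), RR gives ψ = 0.103, H_out = 3.599 kJ/mol
  T = 367.5 K: K = (3.875, 0.283), RR gives ψ = 0.483, H_out = 22.616 kJ/mol
  T = 346.9 K: K = (2.905, 0.227), RR gives ψ = 0.343, H_out = 15.018 kJ/mol
  T = 336.5 K: K = (2.479, 0.201), RR gives ψ = 0.243, H_out = 10.084 kJ/mol
  T = 331.4 K: K = (2.285, 0.189), RR gives ψ = 0.181, H_out = 7.146 kJ/mol
  T = 328.8 K: K = (2.190, 0.183), RR gives ψ = 0.144, H_out = 5.455 kJ/mol
  T = 330.1 K: K = (2.237, 0.186), RR gives ψ = 0.163, H_out = 6.319 kJ/mol
Linear interpolation between T = 330.1 (H_out = 6.319) and T = 331.4 (H_out = 7.146) on hF = 6.856 gives T ≈ 330.9 K, at which ψ = 0.17.

T = 330.9 K, V/F = 0.17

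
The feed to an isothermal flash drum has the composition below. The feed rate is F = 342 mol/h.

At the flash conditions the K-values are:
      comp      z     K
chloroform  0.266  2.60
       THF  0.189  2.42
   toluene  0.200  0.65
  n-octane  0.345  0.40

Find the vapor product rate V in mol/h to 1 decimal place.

Rachford–Rice: g(V/F) = Σ zᵢ(Kᵢ−1)/(1+V/F(Kᵢ−1)) = 0.
Check two-phase: ΣzᵢKᵢ = 1.417 > 1 and Σzᵢ/Kᵢ = 1.351 > 1, so g(0) = 0.417 > 0 and g(1) = -0.351 < 0.
Newton iteration, V/F⁰ = 0.5:
  V/F = 0.500: g = 0.0128, g' = -0.630 → V/F = 0.520
Converged at V/F = 0.520.
Then V = V/F·F = 0.5204·342 = 178.0 mol/h and L = F − V = 164.0 mol/h.

V = 178.0 mol/h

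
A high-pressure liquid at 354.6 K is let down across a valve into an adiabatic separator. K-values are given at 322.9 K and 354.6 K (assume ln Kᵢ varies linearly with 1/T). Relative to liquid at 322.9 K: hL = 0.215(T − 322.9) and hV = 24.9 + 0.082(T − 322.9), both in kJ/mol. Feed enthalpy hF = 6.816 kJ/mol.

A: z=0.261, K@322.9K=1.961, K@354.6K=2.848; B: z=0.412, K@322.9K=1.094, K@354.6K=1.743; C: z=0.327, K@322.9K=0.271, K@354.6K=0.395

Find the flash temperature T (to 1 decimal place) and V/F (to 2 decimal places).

T = 326.7 K, V/F = 0.25

Adiabatic flash: solve Rachford–Rice at each trial T, then check hF = ψ·hV(T) + (1−ψ)·hL(T).
  T = 322.9 K: K = (1.961, 1.094, 0.271), RR gives ψ = 0.125, H_out = 3.107 kJ/mol
  T = 354.6 K: K = (2.848, 1.743, 0.395), RR gives ψ = 0.805, H_out = 23.459 kJ/mol
  T = 338.8 K: K = (2.385, 1.397, 0.330), RR gives ψ = 0.537, H_out = 15.661 kJ/mol
  T = 330.9 K: K = (2.169, 1.241, 0.300), RR gives ψ = 0.360, H_out = 10.306 kJ/mol
  T = 326.9 K: K = (2.064, 1.166, 0.285), RR gives ψ = 0.251, H_out = 6.977 kJ/mol
  T = 324.9 K: K = (2.012, 1.130, 0.278), RR gives ψ = 0.190, H_out = 5.116 kJ/mol
Linear interpolation between T = 324.9 (H_out = 5.116) and T = 326.9 (H_out = 6.977) on hF = 6.816 gives T ≈ 326.7 K, at which ψ = 0.25.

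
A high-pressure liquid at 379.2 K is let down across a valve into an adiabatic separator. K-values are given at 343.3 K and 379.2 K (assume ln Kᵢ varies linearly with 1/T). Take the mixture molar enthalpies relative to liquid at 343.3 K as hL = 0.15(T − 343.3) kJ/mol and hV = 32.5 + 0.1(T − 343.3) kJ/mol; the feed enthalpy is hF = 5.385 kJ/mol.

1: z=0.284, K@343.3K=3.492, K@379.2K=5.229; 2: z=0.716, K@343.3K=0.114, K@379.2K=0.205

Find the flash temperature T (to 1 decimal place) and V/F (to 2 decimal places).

T = 357.3 K, V/F = 0.10

Adiabatic flash: solve Rachford–Rice at each trial T, then check hF = ψ·hV(T) + (1−ψ)·hL(T).
  T = 343.3 K: K = (3.492, 0.114), RR gives ψ = 0.033, H_out = 1.080 kJ/mol
  T = 379.2 K: K = (5.229, 0.205), RR gives ψ = 0.188, H_out = 11.155 kJ/mol
  T = 361.2 K: K = (4.314, 0.155), RR gives ψ = 0.120, H_out = 6.478 kJ/mol
  T = 352.2 K: K = (3.889, 0.133), RR gives ψ = 0.080, H_out = 3.896 kJ/mol
  T = 356.7 K: K = (4.099, 0.144), RR gives ψ = 0.101, H_out = 5.214 kJ/mol
  T = 358.9 K: K = (4.203, 0.149), RR gives ψ = 0.110, H_out = 5.839 kJ/mol
Linear interpolation between T = 356.7 (H_out = 5.214) and T = 358.9 (H_out = 5.839) on hF = 5.385 gives T ≈ 357.3 K, at which ψ = 0.10.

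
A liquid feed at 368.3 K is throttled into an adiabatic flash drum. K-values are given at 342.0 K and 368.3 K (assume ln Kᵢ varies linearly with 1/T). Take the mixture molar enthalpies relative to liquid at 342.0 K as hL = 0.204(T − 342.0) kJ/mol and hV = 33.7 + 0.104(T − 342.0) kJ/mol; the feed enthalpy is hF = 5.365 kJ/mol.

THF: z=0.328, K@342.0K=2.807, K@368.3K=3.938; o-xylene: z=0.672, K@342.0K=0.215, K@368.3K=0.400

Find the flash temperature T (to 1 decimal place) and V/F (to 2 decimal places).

Adiabatic flash: solve Rachford–Rice at each trial T, then check hF = ψ·hV(T) + (1−ψ)·hL(T).
  T = 342.0 K: K = (2.807, 0.215), RR gives ψ = 0.046, H_out = 1.548 kJ/mol
  T = 368.3 K: K = (3.938, 0.400), RR gives ψ = 0.318, H_out = 15.244 kJ/mol
  T = 355.1 K: K = (3.344, 0.296), RR gives ψ = 0.179, H_out = 8.482 kJ/mol
  T = 348.6 K: K = (3.071, 0.253), RR gives ψ = 0.115, H_out = 5.140 kJ/mol
  T = 351.9 K: K = (3.208, 0.275), RR gives ψ = 0.148, H_out = 6.852 kJ/mol
  T = 350.2 K: K = (3.137, 0.264), RR gives ψ = 0.131, H_out = 5.975 kJ/mol
Linear interpolation between T = 348.6 (H_out = 5.140) and T = 350.2 (H_out = 5.975) on hF = 5.365 gives T ≈ 349.0 K, at which ψ = 0.12.

T = 349.0 K, V/F = 0.12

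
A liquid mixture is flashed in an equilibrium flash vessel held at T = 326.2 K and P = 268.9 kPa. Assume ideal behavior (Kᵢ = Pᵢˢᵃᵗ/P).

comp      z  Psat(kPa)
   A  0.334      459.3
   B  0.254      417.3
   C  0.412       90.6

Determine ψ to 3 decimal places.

ψ = 0.242

Raoult's law: Kᵢ = Pᵢˢᵃᵗ/P = Pᵢˢᵃᵗ/268.9.
  K_A = 459.3/268.9 = 1.70807, K_B = 417.3/268.9 = 1.55188, K_C = 90.6/268.9 = 0.33693
Rachford–Rice: g(ψ) = Σ zᵢ(Kᵢ−1)/(1+ψ(Kᵢ−1)) = 0.
Check two-phase: ΣzᵢKᵢ = 1.103 > 1 and Σzᵢ/Kᵢ = 1.582 > 1, so g(0) = 0.103 > 0 and g(1) = -0.582 < 0.
Iterate (Newton) starting at ψ = 0.41:
  ψ = 0.410: g = -0.0776, g' = -0.494 → ψ = 0.253
  ψ = 0.253: g = -0.0046, g' = -0.441 → ψ = 0.242
Converged at ψ = 0.242.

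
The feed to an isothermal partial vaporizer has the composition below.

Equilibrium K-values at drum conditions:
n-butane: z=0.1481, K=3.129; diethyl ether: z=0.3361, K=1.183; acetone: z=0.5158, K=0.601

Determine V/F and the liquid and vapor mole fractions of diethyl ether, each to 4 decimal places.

Rachford–Rice: g(V/F) = Σ zᵢ(Kᵢ−1)/(1+V/F(Kᵢ−1)) = 0.
g(0) = ΣzᵢKᵢ − 1 = 0.1710 and g(1) = 1 − Σzᵢ/Kᵢ = -0.1897, so a root lies in (0, 1).
Newton–Raphson from V/F = 0.38:
  V/F = 0.3800: g = -0.01078, g' = -0.3291 → V/F = 0.3472
  V/F = 0.3472: g = 0.00021, g' = -0.3425 → V/F = 0.3479
Converged at V/F = 0.3479.
Compositions from xᵢ = zᵢ/(1+V/F(Kᵢ−1)), yᵢ = Kᵢxᵢ:
  n-butane: x = 0.0851, y = 0.2662
  diethyl ether: x = 0.3160, y = 0.3738
  acetone: x = 0.5989, y = 0.3600

V/F = 0.3479, x_diethyl ether = 0.3160, y_diethyl ether = 0.3738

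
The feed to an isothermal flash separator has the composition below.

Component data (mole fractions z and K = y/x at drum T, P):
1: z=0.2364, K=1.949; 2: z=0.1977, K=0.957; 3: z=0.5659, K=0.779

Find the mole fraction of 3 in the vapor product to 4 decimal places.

y_3 = 0.4983

Material balance + equilibrium reduce to Σ zᵢ(Kᵢ−1)/(1+β(Kᵢ−1)) = 0.
Feasibility: ΣzᵢKᵢ = 1.0908, Σzᵢ/Kᵢ = 1.0543 — both > 1, two phases present.
Newton–Raphson from β = 0.5:
  β = 0.5000: g = 0.00286, g' = -0.1332 → β = 0.5215
  β = 0.5215: g = 0.00002, g' = -0.1310 → β = 0.5217
Converged at β = 0.5217.
Compositions from xᵢ = zᵢ/(1+β(Kᵢ−1)), yᵢ = Kᵢxᵢ:
  1: x = 0.1581, y = 0.3082
  2: x = 0.2022, y = 0.1935
  3: x = 0.6396, y = 0.4983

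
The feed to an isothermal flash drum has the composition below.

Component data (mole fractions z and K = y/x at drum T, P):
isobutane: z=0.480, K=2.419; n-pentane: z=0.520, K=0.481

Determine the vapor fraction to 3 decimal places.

Let ψ = V/F and solve Σ zᵢ(Kᵢ−1)/(1+ψ(Kᵢ−1)) = 0.
Check two-phase: ΣzᵢKᵢ = 1.411 > 1 and Σzᵢ/Kᵢ = 1.280 > 1, so g(0) = 0.411 > 0 and g(1) = -0.280 < 0.
Binary case is linear: z₁(K₁−1)(1+ψ(K₂−1)) + z₂(K₂−1)(1+ψ(K₁−1)) = 0
⇒ ψ = [z₁(K₁−1)+z₂(K₂−1)] / [−(K₁−1)(K₂−1)] = 0.4112/0.7365 = 0.558

ψ = 0.558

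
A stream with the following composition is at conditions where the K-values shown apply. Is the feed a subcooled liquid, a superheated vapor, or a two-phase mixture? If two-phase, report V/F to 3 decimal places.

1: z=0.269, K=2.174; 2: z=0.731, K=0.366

subcooled liquid

ΣzᵢKᵢ = 0.852; Σzᵢ/Kᵢ = 2.121.
Since ΣzᵢKᵢ < 1 the mixture is below its bubble point — single liquid phase.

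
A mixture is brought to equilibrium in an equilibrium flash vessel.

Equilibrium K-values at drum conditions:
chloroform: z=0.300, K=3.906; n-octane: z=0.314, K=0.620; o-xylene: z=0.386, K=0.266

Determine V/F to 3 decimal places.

V/F = 0.272

Iterate (Newton) starting at V/F = 0.36:
  V/F = 0.360: g = -0.0972, g' = -1.050 → V/F = 0.267
  V/F = 0.267: g = 0.0053, g' = -1.180 → V/F = 0.272
Converged at V/F = 0.272.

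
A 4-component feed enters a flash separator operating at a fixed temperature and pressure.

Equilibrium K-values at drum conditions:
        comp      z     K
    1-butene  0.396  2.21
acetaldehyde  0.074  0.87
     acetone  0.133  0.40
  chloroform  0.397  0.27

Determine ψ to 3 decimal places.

ψ = 0.127

Material balance + equilibrium reduce to Σ zᵢ(Kᵢ−1)/(1+ψ(Kᵢ−1)) = 0.
Check two-phase: ΣzᵢKᵢ = 1.100 > 1 and Σzᵢ/Kᵢ = 2.067 > 1, so g(0) = 0.100 > 0 and g(1) = -1.067 < 0.
Iterate (Newton) starting at ψ = 0.5:
  ψ = 0.500: g = -0.2821, g' = -0.849 → ψ = 0.168
  ψ = 0.168: g = -0.0304, g' = -0.736 → ψ = 0.126
  ψ = 0.126: g = 0.0003, g' = -0.750 → ψ = 0.127
Converged at ψ = 0.127.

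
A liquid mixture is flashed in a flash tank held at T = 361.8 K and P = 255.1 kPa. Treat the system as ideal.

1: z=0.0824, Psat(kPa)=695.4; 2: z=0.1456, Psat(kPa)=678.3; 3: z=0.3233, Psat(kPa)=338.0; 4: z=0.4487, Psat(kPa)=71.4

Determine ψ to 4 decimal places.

Raoult's law: Kᵢ = Pᵢˢᵃᵗ/P = Pᵢˢᵃᵗ/255.1.
  K_1 = 695.4/255.1 = 2.725990, K_2 = 678.3/255.1 = 2.658957, K_3 = 338.0/255.1 = 1.324971, K_4 = 71.4/255.1 = 0.279890
Iterate (Newton) starting at ψ = 0.5:
  ψ = 0.5000: g = -0.20616, g' = -0.7839 → ψ = 0.2370
  ψ = 0.2370: g = -0.01774, g' = -0.6978 → ψ = 0.2116
  ψ = 0.2116: g = 0.00008, g' = -0.7050 → ψ = 0.2117
Converged at ψ = 0.2117.

ψ = 0.2117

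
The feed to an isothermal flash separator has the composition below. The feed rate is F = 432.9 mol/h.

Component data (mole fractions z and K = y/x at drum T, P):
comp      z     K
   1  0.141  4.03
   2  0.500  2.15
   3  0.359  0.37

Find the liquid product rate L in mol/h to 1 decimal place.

Rachford–Rice: g(V/F) = Σ zᵢ(Kᵢ−1)/(1+V/F(Kᵢ−1)) = 0.
Check two-phase: ΣzᵢKᵢ = 1.776 > 1 and Σzᵢ/Kᵢ = 1.238 > 1, so g(0) = 0.776 > 0 and g(1) = -0.238 < 0.
Newton–Raphson from V/F = 0.68:
  V/F = 0.680: g = 0.0666, g' = -0.783 → V/F = 0.765
  V/F = 0.765: g = -0.0020, g' = -0.836 → V/F = 0.763
Converged at V/F = 0.763.
Then V = V/F·F = 0.7627·432.9 = 330.2 mol/h and L = F − V = 102.7 mol/h.

L = 102.7 mol/h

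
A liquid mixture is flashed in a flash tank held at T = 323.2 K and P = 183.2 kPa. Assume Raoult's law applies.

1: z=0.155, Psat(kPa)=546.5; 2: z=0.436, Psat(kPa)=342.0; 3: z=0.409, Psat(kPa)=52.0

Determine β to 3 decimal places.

β = 0.453

Raoult's law: Kᵢ = Pᵢˢᵃᵗ/P = Pᵢˢᵃᵗ/183.2.
  K_1 = 546.5/183.2 = 2.98308, K_2 = 342.0/183.2 = 1.86681, K_3 = 52.0/183.2 = 0.28384
Let β = V/F and solve Σ zᵢ(Kᵢ−1)/(1+β(Kᵢ−1)) = 0.
Feasibility: ΣzᵢKᵢ = 1.392, Σzᵢ/Kᵢ = 1.726 — both > 1, two phases present.
Newton–Raphson from β = 0.5:
  β = 0.500: g = -0.0383, g' = -0.822 → β = 0.453
Converged at β = 0.453.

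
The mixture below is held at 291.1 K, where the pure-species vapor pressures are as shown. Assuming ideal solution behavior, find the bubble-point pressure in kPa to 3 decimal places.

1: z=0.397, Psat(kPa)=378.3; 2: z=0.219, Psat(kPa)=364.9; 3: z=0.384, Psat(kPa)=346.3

At the bubble point ψ → 0, so ΣzᵢKᵢ = 1 with Kᵢ = Pᵢˢᵃᵗ/P ⇒ P = ΣzᵢPᵢˢᵃᵗ.
P = 0.397·378.3 + 0.219·364.9 + 0.384·346.3 = 363.077 kPa

Pbub = 363.077 kPa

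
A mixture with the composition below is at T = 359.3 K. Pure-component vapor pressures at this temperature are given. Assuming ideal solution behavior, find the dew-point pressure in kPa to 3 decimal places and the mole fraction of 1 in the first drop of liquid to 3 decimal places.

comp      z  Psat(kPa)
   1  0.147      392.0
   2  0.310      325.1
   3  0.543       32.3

At the dew point ψ → 1, so Σzᵢ/Kᵢ = 1 with Kᵢ = Pᵢˢᵃᵗ/P ⇒ 1/P = Σzᵢ/Pᵢˢᵃᵗ.
1/P = 0.147/392.0 + 0.310/325.1 + 0.543/32.3 = 0.018140 ⇒ P = 55.128 kPa
xᵢ = zᵢP/Pᵢˢᵃᵗ ⇒ x_1 = 0.147·55.128/392.0 = 0.021

Pdew = 55.128 kPa, x_1 = 0.021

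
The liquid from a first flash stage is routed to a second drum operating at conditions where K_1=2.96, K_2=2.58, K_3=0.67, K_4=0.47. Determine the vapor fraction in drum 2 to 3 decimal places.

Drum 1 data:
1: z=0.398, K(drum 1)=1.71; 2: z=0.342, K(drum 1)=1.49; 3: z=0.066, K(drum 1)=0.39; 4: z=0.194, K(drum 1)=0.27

Drum 1:
Let ψ₁ = V/F and solve Σ zᵢ(Kᵢ−1)/(1+ψ₁(Kᵢ−1)) = 0.
Check two-phase: ΣzᵢKᵢ = 1.268 > 1 and Σzᵢ/Kᵢ = 1.350 > 1, so g(0) = 0.268 > 0 and g(1) = -0.350 < 0.
Iterate (Newton) starting at ψ₁ = 0.54:
  ψ₁ = 0.540: g = 0.0430, g' = -0.492 → ψ₁ = 0.627
  ψ₁ = 0.627: g = -0.0028, g' = -0.560 → ψ₁ = 0.622
Converged at ψ₁ = 0.622.
Drum-1 compositions:
  1: x = 0.276, y = 0.472
  2: x = 0.262, y = 0.391
  3: x = 0.106, y = 0.041
  4: x = 0.355, y = 0.096
Drum-2 feed = drum-1 liquid: z₂ = (0.2760, 0.2621, 0.1064, 0.3555).
Drum 2:
Newton iteration, ψ₂⁰ = 0.34:
  ψ₂ = 0.340: g = 0.3247, g' = -0.822 → ψ₂ = 0.735
  ψ₂ = 0.735: g = 0.0583, g' = -0.606 → ψ₂ = 0.831
Converged at ψ₂ = 0.831.
  1: x = 0.105, y = 0.311
  2: x = 0.113, y = 0.292
  3: x = 0.147, y = 0.098
  4: x = 0.635, y = 0.298

V/F (drum 2) = 0.831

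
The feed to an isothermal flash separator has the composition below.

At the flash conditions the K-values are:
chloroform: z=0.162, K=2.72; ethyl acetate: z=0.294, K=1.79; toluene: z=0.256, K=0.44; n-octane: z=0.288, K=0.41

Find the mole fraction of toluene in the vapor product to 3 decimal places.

y_toluene = 0.134

Material balance + equilibrium reduce to Σ zᵢ(Kᵢ−1)/(1+ψ(Kᵢ−1)) = 0.
g(0) = ΣzᵢKᵢ − 1 = 0.198 and g(1) = 1 − Σzᵢ/Kᵢ = -0.508, so a root lies in (0, 1).
Newton–Raphson from ψ = 0.5:
  ψ = 0.500: g = -0.1238, g' = -0.589 → ψ = 0.290
  ψ = 0.290: g = -0.0012, g' = -0.595 → ψ = 0.288
Converged at ψ = 0.288.
Compositions from xᵢ = zᵢ/(1+ψ(Kᵢ−1)), yᵢ = Kᵢxᵢ:
  chloroform: x = 0.108, y = 0.295
  ethyl acetate: x = 0.240, y = 0.429
  toluene: x = 0.305, y = 0.134
  n-octane: x = 0.347, y = 0.142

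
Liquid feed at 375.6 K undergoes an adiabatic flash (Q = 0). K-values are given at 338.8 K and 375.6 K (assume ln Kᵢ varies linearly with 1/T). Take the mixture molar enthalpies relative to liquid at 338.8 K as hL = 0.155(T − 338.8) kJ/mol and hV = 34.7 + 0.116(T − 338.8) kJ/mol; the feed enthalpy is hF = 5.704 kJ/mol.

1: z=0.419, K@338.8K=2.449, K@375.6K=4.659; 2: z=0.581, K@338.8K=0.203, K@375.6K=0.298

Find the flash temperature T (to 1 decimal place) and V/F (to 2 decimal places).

T = 341.0 K, V/F = 0.16

Adiabatic flash: solve Rachford–Rice at each trial T, then check hF = ψ·hV(T) + (1−ψ)·hL(T).
  T = 338.8 K: K = (2.449, 0.203), RR gives ψ = 0.125, H_out = 4.329 kJ/mol
  T = 375.6 K: K = (4.659, 0.298), RR gives ψ = 0.438, H_out = 20.277 kJ/mol
  T = 357.2 K: K = (3.434, 0.248), RR gives ψ = 0.319, H_out = 13.686 kJ/mol
  T = 348.0 K: K = (2.913, 0.225), RR gives ψ = 0.237, H_out = 9.567 kJ/mol
  T = 343.4 K: K = (2.674, 0.214), RR gives ψ = 0.186, H_out = 7.133 kJ/mol
  T = 341.1 K: K = (2.560, 0.208), RR gives ψ = 0.157, H_out = 5.785 kJ/mol
Linear interpolation between T = 338.8 (H_out = 4.329) and T = 341.1 (H_out = 5.785) on hF = 5.704 gives T ≈ 341.0 K, at which ψ = 0.16.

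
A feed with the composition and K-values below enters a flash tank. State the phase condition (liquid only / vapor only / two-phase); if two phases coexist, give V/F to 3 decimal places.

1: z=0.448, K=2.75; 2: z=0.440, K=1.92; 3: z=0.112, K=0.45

ΣzᵢKᵢ = 2.127; Σzᵢ/Kᵢ = 0.641.
Since Σzᵢ/Kᵢ < 1 the mixture is above its dew point — single vapor phase.

vapor only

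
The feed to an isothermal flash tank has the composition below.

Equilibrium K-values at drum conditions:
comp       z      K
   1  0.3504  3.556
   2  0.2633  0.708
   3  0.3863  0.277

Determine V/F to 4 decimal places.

Rachford–Rice: g(V/F) = Σ zᵢ(Kᵢ−1)/(1+V/F(Kᵢ−1)) = 0.
g(0) = ΣzᵢKᵢ − 1 = 0.5394 and g(1) = 1 − Σzᵢ/Kᵢ = -0.8650, so a root lies in (0, 1).
Newton–Raphson from V/F = 0.43:
  V/F = 0.4300: g = -0.06655, g' = -0.9741 → V/F = 0.3617
  V/F = 0.3617: g = 0.00123, g' = -1.0164 → V/F = 0.3629
Converged at V/F = 0.3629.

V/F = 0.3629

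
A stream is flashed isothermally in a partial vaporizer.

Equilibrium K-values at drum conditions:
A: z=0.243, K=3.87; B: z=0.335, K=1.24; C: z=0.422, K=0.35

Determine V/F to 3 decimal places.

Material balance + equilibrium reduce to Σ zᵢ(Kᵢ−1)/(1+V/F(Kᵢ−1)) = 0.
Feasibility: ΣzᵢKᵢ = 1.504, Σzᵢ/Kᵢ = 1.539 — both > 1, two phases present.
Iterate (Newton) starting at V/F = 0.5:
  V/F = 0.500: g = -0.0482, g' = -0.744 → V/F = 0.435
  V/F = 0.435: g = 0.0003, g' = -0.758 → V/F = 0.436
Converged at V/F = 0.436.

V/F = 0.436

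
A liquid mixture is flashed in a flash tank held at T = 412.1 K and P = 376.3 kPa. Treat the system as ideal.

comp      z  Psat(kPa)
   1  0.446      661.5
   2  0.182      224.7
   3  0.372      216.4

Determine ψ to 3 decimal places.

Raoult's law: Kᵢ = Pᵢˢᵃᵗ/P = Pᵢˢᵃᵗ/376.3.
  K_1 = 661.5/376.3 = 1.75791, K_2 = 224.7/376.3 = 0.59713, K_3 = 216.4/376.3 = 0.57507
Material balance + equilibrium reduce to Σ zᵢ(Kᵢ−1)/(1+ψ(Kᵢ−1)) = 0.
g(0) = ΣzᵢKᵢ − 1 = 0.107 and g(1) = 1 − Σzᵢ/Kᵢ = -0.205, so a root lies in (0, 1).
Newton iteration, ψ⁰ = 0.47:
  ψ = 0.470: g = -0.0387, g' = -0.289 → ψ = 0.336
  ψ = 0.336: g = 0.0002, g' = -0.294 → ψ = 0.337
Converged at ψ = 0.337.

ψ = 0.337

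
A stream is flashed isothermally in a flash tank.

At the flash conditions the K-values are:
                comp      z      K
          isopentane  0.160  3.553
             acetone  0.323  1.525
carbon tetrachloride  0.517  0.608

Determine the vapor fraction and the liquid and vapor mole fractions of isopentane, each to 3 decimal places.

ψ = 0.674, x_isopentane = 0.059, y_isopentane = 0.209

Let ψ = V/F and solve Σ zᵢ(Kᵢ−1)/(1+ψ(Kᵢ−1)) = 0.
g(0) = ΣzᵢKᵢ − 1 = 0.375 and g(1) = 1 − Σzᵢ/Kᵢ = -0.107, so a root lies in (0, 1).
Newton iteration, ψ⁰ = 0.5:
  ψ = 0.500: g = 0.0617, g' = -0.380 → ψ = 0.662
  ψ = 0.662: g = 0.0039, g' = -0.338 → ψ = 0.674
Converged at ψ = 0.674.
Compositions from xᵢ = zᵢ/(1+ψ(Kᵢ−1)), yᵢ = Kᵢxᵢ:
  isopentane: x = 0.059, y = 0.209
  acetone: x = 0.239, y = 0.364
  carbon tetrachloride: x = 0.703, y = 0.427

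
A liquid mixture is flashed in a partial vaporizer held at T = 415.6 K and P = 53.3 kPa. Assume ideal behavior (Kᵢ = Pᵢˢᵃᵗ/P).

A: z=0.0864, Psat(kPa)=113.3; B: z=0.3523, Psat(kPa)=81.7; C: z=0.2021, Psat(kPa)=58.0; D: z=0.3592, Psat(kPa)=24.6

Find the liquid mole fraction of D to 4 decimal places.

Raoult's law: Kᵢ = Pᵢˢᵃᵗ/P = Pᵢˢᵃᵗ/53.3.
  K_A = 113.3/53.3 = 2.125704, K_B = 81.7/53.3 = 1.532833, K_C = 58.0/53.3 = 1.088180, K_D = 24.6/53.3 = 0.461538
Material balance + equilibrium reduce to Σ zᵢ(Kᵢ−1)/(1+ψ(Kᵢ−1)) = 0.
Check two-phase: ΣzᵢKᵢ = 1.1094 > 1 and Σzᵢ/Kᵢ = 1.2345 > 1, so g(0) = 0.1094 > 0 and g(1) = -0.2345 < 0.
Newton iteration, ψ⁰ = 0.51:
  ψ = 0.5100: g = -0.04019, g' = -0.3054 → ψ = 0.3784
  ψ = 0.3784: g = -0.00124, g' = -0.2889 → ψ = 0.3741
Converged at ψ = 0.3741.
Compositions from xᵢ = zᵢ/(1+ψ(Kᵢ−1)), yᵢ = Kᵢxᵢ:
  A: x = 0.0608, y = 0.1292
  B: x = 0.2937, y = 0.4503
  C: x = 0.1956, y = 0.2129
  D: x = 0.4498, y = 0.2076

x_D = 0.4498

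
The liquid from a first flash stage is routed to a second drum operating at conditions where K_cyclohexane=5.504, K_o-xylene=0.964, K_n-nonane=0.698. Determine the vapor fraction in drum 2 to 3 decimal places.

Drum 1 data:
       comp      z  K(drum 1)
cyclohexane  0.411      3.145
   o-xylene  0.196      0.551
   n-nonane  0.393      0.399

V/F (drum 2) = 0.712

Drum 1:
Rachford–Rice: g(ψ₁) = Σ zᵢ(Kᵢ−1)/(1+ψ₁(Kᵢ−1)) = 0.
Check two-phase: ΣzᵢKᵢ = 1.557 > 1 and Σzᵢ/Kᵢ = 1.471 > 1, so g(0) = 0.557 > 0 and g(1) = -0.471 < 0.
Newton iteration, ψ₁⁰ = 0.49:
  ψ₁ = 0.490: g = -0.0178, g' = -0.800 → ψ₁ = 0.468
Converged at ψ₁ = 0.468.
Drum-1 compositions:
  cyclohexane: x = 0.205, y = 0.645
  o-xylene: x = 0.248, y = 0.137
  n-nonane: x = 0.547, y = 0.218
Drum-2 feed = drum-1 liquid: z₂ = (0.2051, 0.2481, 0.5467).
Drum 2:
Rachford–Rice: g(ψ₂) = Σ zᵢ(Kᵢ−1)/(1+ψ₂(Kᵢ−1)) = 0.
g(0) = ΣzᵢKᵢ − 1 = 0.750 and g(1) = 1 − Σzᵢ/Kᵢ = -0.078, so a root lies in (0, 1).
Newton–Raphson from ψ₂ = 0.5:
  ψ₂ = 0.500: g = 0.0805, g' = -0.463 → ψ₂ = 0.674
  ψ₂ = 0.674: g = 0.0125, g' = -0.334 → ψ₂ = 0.711
  ψ₂ = 0.711: g = 0.0003, g' = -0.317 → ψ₂ = 0.712
Converged at ψ₂ = 0.712.
  cyclohexane: x = 0.049, y = 0.268
  o-xylene: x = 0.255, y = 0.245
  n-nonane: x = 0.697, y = 0.486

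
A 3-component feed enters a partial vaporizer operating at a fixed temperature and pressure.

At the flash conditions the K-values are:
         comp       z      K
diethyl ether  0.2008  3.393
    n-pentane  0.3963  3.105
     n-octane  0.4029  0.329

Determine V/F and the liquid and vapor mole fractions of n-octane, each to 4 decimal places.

Iterate (Newton) starting at V/F = 0.54:
  V/F = 0.5400: g = 0.17608, g' = -1.0496 → V/F = 0.7078
  V/F = 0.7078: g = -0.00142, g' = -1.0997 → V/F = 0.7065
Converged at V/F = 0.7065.
Compositions from xᵢ = zᵢ/(1+V/F(Kᵢ−1)), yᵢ = Kᵢxᵢ:
  diethyl ether: x = 0.0746, y = 0.2532
  n-pentane: x = 0.1593, y = 0.4948
  n-octane: x = 0.7660, y = 0.2520

V/F = 0.7065, x_n-octane = 0.7660, y_n-octane = 0.2520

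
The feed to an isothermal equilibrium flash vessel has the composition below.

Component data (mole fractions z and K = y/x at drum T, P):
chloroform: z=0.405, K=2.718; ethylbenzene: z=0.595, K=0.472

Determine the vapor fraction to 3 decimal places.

Binary case is linear: z₁(K₁−1)(1+ψ(K₂−1)) + z₂(K₂−1)(1+ψ(K₁−1)) = 0
⇒ ψ = [z₁(K₁−1)+z₂(K₂−1)] / [−(K₁−1)(K₂−1)] = 0.3816/0.9071 = 0.421

ψ = 0.421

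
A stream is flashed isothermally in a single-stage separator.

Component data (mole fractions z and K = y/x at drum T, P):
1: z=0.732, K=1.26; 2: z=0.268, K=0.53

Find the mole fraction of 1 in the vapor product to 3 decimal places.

Material balance + equilibrium reduce to Σ zᵢ(Kᵢ−1)/(1+ψ(Kᵢ−1)) = 0.
g(0) = ΣzᵢKᵢ − 1 = 0.064 and g(1) = 1 − Σzᵢ/Kᵢ = -0.087, so a root lies in (0, 1).
Iterate (Newton) starting at ψ = 0.59:
  ψ = 0.590: g = -0.0093, g' = -0.151 → ψ = 0.528
  ψ = 0.528: g = -0.0002, g' = -0.143 → ψ = 0.527
Converged at ψ = 0.527.
Compositions from xᵢ = zᵢ/(1+ψ(Kᵢ−1)), yᵢ = Kᵢxᵢ:
  1: x = 0.644, y = 0.811
  2: x = 0.356, y = 0.189

y_1 = 0.811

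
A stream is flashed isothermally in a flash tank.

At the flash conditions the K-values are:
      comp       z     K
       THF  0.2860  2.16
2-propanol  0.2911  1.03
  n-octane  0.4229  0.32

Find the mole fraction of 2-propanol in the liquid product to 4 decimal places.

x_2-propanol = 0.2903

Let β = V/F and solve Σ zᵢ(Kᵢ−1)/(1+β(Kᵢ−1)) = 0.
g(0) = ΣzᵢKᵢ − 1 = 0.0529 and g(1) = 1 − Σzᵢ/Kᵢ = -0.7366, so a root lies in (0, 1).
Iterate (Newton) starting at β = 0.44:
  β = 0.4400: g = -0.18208, g' = -0.5671 → β = 0.1189
  β = 0.1189: g = -0.01264, g' = -0.5289 → β = 0.0950
  β = 0.0950: g = 0.00008, g' = -0.5360 → β = 0.0952
Converged at β = 0.0952.
Compositions from xᵢ = zᵢ/(1+β(Kᵢ−1)), yᵢ = Kᵢxᵢ:
  THF: x = 0.2576, y = 0.5563
  2-propanol: x = 0.2903, y = 0.2990
  n-octane: x = 0.4522, y = 0.1447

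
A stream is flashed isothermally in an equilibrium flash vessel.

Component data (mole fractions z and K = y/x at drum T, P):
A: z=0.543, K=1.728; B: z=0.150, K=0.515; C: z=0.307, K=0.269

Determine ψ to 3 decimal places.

Material balance + equilibrium reduce to Σ zᵢ(Kᵢ−1)/(1+ψ(Kᵢ−1)) = 0.
g(0) = ΣzᵢKᵢ − 1 = 0.098 and g(1) = 1 − Σzᵢ/Kᵢ = -0.747, so a root lies in (0, 1).
Newton–Raphson from ψ = 0.5:
  ψ = 0.500: g = -0.1599, g' = -0.624 → ψ = 0.244
  ψ = 0.244: g = -0.0198, g' = -0.496 → ψ = 0.204
  ψ = 0.204: g = -0.0002, g' = -0.488 → ψ = 0.203
Converged at ψ = 0.203.

ψ = 0.203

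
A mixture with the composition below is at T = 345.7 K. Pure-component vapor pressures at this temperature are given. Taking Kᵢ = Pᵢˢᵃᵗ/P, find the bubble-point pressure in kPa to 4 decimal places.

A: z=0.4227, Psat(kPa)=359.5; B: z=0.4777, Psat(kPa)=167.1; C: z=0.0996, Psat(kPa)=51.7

At the bubble point ψ → 0, so ΣzᵢKᵢ = 1 with Kᵢ = Pᵢˢᵃᵗ/P ⇒ P = ΣzᵢPᵢˢᵃᵗ.
P = 0.4227·359.5 + 0.4777·167.1 + 0.0996·51.7 = 236.9336 kPa

Pbub = 236.9336 kPa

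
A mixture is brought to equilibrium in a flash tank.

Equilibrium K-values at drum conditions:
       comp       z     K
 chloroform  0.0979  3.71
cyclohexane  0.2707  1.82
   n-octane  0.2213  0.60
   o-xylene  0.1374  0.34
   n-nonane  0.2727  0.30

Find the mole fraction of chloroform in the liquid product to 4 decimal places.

Material balance + equilibrium reduce to Σ zᵢ(Kᵢ−1)/(1+V/F(Kᵢ−1)) = 0.
Check two-phase: ΣzᵢKᵢ = 1.1172 > 1 and Σzᵢ/Kᵢ = 1.8571 > 1, so g(0) = 0.1172 > 0 and g(1) = -0.8571 < 0.
Newton–Raphson from V/F = 0.5:
  V/F = 0.5000: g = -0.26959, g' = -0.7261 → V/F = 0.1287
  V/F = 0.1287: g = -0.00475, g' = -0.8163 → V/F = 0.1229
Converged at V/F = 0.1229.
Compositions from xᵢ = zᵢ/(1+V/F(Kᵢ−1)), yᵢ = Kᵢxᵢ:
  chloroform: x = 0.0734, y = 0.2724
  cyclohexane: x = 0.2459, y = 0.4476
  n-octane: x = 0.2327, y = 0.1396
  o-xylene: x = 0.1495, y = 0.0508
  n-nonane: x = 0.2984, y = 0.0895

x_chloroform = 0.0734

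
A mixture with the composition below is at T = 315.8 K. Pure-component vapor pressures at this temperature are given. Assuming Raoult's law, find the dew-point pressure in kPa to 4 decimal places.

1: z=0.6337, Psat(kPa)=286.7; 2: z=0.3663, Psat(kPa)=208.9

At the dew point ψ → 1, so Σzᵢ/Kᵢ = 1 with Kᵢ = Pᵢˢᵃᵗ/P ⇒ 1/P = Σzᵢ/Pᵢˢᵃᵗ.
1/P = 0.6337/286.7 + 0.3663/208.9 = 0.0039638 ⇒ P = 252.2835 kPa

Pdew = 252.2835 kPa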